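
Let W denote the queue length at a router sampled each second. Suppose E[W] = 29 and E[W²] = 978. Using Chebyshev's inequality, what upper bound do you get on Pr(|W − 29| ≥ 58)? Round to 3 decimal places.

0.041

Var(W) = E[W²] − (E[W])² = 978 − 841 = 137.
Chebyshev's inequality: Pr(|W − μ| ≥ t) ≤ Var(W)/t² = 137/3364 = 0.0407.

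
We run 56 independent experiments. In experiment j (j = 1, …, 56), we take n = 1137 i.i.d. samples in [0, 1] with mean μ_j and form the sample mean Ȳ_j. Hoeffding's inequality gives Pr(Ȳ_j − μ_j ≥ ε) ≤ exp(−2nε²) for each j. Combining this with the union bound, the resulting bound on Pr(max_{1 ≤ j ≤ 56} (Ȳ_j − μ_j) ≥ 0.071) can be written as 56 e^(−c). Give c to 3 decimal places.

Union bound over the 56 events: Pr(max_{1 ≤ j ≤ 56} (Ȳ_j − μ_j) ≥ 0.071) ≤ 56·exp(−2nε²) = 56 exp(−2·1137·0.071²).
So c = 2·1137·0.071² = 11.4632.

11.463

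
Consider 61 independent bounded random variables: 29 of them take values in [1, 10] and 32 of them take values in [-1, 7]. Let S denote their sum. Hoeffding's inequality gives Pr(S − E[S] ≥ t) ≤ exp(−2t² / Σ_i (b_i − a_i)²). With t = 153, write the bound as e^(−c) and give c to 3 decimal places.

Σ(b_i − a_i)² = 29·9² + 32·8² = 4397.
c = 2t² / 4397 = 2·153² / 4397 = 10.6477.

10.648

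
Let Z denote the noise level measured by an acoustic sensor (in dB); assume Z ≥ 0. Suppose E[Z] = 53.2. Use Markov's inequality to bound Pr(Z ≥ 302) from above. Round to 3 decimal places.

0.176

Markov's inequality: for a non-negative random variable, Pr(Z ≥ a) ≤ E[Z]/a.
Here E[Z] = 53.2 and a = 302, so the bound is 53.2/302 = 0.1762.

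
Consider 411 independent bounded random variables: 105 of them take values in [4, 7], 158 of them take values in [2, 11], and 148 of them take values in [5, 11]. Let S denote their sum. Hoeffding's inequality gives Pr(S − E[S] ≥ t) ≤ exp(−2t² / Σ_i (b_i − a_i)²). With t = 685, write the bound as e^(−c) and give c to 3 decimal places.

49.208

Σ(b_i − a_i)² = 105·3² + 158·9² + 148·6² = 19071.
c = 2t² / 19071 = 2·685² / 19071 = 49.2082.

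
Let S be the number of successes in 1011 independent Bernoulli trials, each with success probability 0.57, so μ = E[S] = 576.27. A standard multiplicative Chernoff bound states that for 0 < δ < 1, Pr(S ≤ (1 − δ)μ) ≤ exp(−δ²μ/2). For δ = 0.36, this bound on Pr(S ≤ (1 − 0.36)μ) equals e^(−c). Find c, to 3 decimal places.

37.342

c = δ²μ/2 = 0.36²·576.27/2 = 37.3423.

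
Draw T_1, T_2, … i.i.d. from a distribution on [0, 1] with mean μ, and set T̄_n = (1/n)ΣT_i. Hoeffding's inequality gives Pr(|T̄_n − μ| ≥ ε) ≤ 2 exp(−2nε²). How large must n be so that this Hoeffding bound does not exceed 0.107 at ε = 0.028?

1868

Require 2·exp(−2nε²) ≤ 0.107, i.e. 2nε² ≥ ln(2/0.107) = 2.928074.
So n ≥ 2.928074 / (2·0.028²) = 1867.394.
The smallest integer n is 1868.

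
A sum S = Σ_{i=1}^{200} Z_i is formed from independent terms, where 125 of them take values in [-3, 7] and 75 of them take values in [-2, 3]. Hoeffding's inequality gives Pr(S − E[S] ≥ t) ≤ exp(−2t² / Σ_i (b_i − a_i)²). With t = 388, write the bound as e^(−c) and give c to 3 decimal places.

Σ(b_i − a_i)² = 125·10² + 75·5² = 14375.
c = 2t² / 14375 = 2·388² / 14375 = 20.9453.

20.945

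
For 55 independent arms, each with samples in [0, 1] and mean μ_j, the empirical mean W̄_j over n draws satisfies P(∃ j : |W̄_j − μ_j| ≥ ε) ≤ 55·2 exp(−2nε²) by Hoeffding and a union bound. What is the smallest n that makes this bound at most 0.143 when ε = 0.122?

Need 2·55·exp(−2nε²) ≤ 0.143, i.e. exp(−2nε²) ≤ 0.143/110.
So 2nε² ≥ ln(110/0.143) = 6.645391.
Hence n ≥ 6.645391/(2·0.122²) = 223.239.
The smallest integer n is 224.

224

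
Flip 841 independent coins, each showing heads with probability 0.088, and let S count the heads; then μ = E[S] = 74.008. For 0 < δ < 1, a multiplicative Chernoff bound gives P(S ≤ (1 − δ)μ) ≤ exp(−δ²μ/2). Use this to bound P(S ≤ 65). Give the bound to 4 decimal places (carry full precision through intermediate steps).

0.5780

Write 65 = (1 − δ)μ, so δ = 1 − 65/74.008 = 0.1217166…
Then the exponent is δ²μ/2 = (μ − 65)²/(2μ) = 0.548211.
Bound = exp(−0.548211) = 0.57798.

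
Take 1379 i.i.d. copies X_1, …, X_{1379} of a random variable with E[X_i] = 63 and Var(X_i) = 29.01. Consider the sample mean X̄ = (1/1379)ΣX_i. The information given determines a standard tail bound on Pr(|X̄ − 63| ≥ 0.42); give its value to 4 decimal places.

0.1193

With mean and variance of each term known, Chebyshev's inequality bounds the deviation of the sum (or sample mean).
Var(X̄) = Var(X_i)/n = 29.01/1379 = 0.021037.
Chebyshev: Pr(|X̄ − 63| ≥ 0.42) ≤ Var(X̄)/(0.42)² = 29.01/(1379·0.42²) = 0.1193.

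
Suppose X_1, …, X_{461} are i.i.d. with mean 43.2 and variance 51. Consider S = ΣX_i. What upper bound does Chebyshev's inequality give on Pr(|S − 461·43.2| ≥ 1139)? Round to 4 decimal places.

Var(S) = n·Var(X_i) = 461·51 = 23511.
Chebyshev: Pr(|S − 461·43.2| ≥ 1139) ≤ Var(S)/1139² = 23511/1297321 = 0.0181.

0.0181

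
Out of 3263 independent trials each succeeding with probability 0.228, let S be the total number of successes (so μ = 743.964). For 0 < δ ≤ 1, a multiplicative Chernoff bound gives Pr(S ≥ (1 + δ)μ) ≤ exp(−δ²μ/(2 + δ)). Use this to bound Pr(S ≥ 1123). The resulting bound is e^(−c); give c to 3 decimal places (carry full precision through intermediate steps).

Write 1123 = (1 + δ)μ, so δ = 1123/743.964 − 1 = 0.5094816…
Then the exponent is δ²μ/(2 + δ) = (1123 − μ)² / (μ·(2 + δ)) = 76.952897.

76.953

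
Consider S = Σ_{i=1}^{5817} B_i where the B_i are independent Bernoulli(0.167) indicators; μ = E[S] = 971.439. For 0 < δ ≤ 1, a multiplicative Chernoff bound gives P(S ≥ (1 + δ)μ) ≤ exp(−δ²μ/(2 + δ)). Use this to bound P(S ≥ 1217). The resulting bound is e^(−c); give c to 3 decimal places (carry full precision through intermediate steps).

Write 1217 = (1 + δ)μ, so δ = 1217/971.439 − 1 = 0.2527807…
Then the exponent is δ²μ/(2 + δ) = (1217 − μ)² / (μ·(2 + δ)) = 27.553980.

27.554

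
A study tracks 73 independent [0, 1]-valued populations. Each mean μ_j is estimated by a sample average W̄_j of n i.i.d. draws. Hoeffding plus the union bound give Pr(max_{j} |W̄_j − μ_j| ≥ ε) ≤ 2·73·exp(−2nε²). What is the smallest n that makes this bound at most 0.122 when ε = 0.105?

Need 2·73·exp(−2nε²) ≤ 0.122, i.e. exp(−2nε²) ≤ 0.122/146.
So 2nε² ≥ ln(146/0.122) = 7.087341.
Hence n ≥ 7.087341/(2·0.105²) = 321.421.
The smallest integer n is 322.

322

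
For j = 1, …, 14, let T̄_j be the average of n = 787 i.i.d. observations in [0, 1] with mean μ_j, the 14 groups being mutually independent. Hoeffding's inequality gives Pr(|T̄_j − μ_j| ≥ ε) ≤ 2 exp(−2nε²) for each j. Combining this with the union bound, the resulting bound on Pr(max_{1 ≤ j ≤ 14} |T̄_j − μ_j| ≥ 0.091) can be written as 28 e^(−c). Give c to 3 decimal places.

13.034

Union bound over the 14 events: Pr(max_{1 ≤ j ≤ 14} |T̄_j − μ_j| ≥ 0.091) ≤ 14·2·exp(−2nε²) = 28 exp(−2·787·0.091²).
So c = 2·787·0.091² = 13.0343.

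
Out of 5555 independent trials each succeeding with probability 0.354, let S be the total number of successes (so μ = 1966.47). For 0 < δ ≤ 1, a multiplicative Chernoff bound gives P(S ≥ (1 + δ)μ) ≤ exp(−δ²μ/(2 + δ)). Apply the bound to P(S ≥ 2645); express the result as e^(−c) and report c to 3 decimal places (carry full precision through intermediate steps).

Write 2645 = (1 + δ)μ, so δ = 2645/1966.47 − 1 = 0.3450498…
Then the exponent is δ²μ/(2 + δ) = (2645 − μ)² / (μ·(2 + δ)) = 99.838655.

99.839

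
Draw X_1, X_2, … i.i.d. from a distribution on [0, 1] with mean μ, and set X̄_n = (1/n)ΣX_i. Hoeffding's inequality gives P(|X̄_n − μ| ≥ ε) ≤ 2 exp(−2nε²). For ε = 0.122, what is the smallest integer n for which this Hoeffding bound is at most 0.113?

97

Require 2·exp(−2nε²) ≤ 0.113, i.e. 2nε² ≥ ln(2/0.113) = 2.873515.
So n ≥ 2.873515 / (2·0.122²) = 96.530.
The smallest integer n is 97.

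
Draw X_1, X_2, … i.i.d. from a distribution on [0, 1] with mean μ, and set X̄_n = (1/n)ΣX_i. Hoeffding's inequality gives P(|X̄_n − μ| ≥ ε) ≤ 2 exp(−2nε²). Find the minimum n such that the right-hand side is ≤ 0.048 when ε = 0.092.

Require 2·exp(−2nε²) ≤ 0.048, i.e. 2nε² ≥ ln(2/0.048) = 3.729701.
So n ≥ 3.729701 / (2·0.092²) = 220.327.
The smallest integer n is 221.

221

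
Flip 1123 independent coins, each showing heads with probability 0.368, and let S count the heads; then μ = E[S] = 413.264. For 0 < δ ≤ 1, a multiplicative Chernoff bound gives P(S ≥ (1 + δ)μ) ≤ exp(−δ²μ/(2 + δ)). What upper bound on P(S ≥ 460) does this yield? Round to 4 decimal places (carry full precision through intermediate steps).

0.0820

Write 460 = (1 + δ)μ, so δ = 460/413.264 − 1 = 0.1130899…
Then the exponent is δ²μ/(2 + δ) = (460 − μ)² / (μ·(2 + δ)) = 2.501252.
Bound = exp(−2.501252) = 0.08198.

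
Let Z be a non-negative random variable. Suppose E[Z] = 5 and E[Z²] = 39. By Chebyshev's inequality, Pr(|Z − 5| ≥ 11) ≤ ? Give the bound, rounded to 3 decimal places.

0.116

Var(Z) = E[Z²] − (E[Z])² = 39 − 25 = 14.
Chebyshev's inequality: Pr(|Z − μ| ≥ t) ≤ Var(Z)/t² = 14/121 = 0.1157.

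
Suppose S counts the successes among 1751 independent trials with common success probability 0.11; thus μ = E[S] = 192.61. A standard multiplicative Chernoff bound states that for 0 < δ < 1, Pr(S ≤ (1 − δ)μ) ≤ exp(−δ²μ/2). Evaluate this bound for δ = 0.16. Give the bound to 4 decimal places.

Exponent = δ²μ/2 = 0.16²·192.61/2 = 2.4654.
Bound = exp(−2.4654) = 0.08497.

0.0850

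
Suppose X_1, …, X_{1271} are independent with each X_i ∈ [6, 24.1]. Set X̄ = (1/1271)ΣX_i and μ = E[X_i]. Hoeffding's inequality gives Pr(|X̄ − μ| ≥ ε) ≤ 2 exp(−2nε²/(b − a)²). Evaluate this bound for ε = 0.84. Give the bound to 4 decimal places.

Exponent: 2nε²/(b − a)² = 2·1271·0.84² / 18.1² = 5.47491.
Bound = 2·exp(−5.47491) = 0.00838.

0.0084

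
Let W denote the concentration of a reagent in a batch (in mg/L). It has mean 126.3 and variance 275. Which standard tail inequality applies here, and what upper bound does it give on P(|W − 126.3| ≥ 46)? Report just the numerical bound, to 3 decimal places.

0.130

Mean and variance are known, so Chebyshev's inequality applies.
Chebyshev: P(|W − μ| ≥ t) ≤ Var(W)/t².
Bound = 275 / 2116 = 0.1300.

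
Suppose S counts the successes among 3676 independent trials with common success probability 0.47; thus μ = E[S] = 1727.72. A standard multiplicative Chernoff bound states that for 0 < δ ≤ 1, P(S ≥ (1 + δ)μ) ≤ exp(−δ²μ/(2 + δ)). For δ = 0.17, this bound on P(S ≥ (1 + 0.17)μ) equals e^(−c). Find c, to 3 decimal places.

c = δ²μ/(2 + δ) = 0.17²·1727.72/(2 + 0.17) = 23.0097.

23.010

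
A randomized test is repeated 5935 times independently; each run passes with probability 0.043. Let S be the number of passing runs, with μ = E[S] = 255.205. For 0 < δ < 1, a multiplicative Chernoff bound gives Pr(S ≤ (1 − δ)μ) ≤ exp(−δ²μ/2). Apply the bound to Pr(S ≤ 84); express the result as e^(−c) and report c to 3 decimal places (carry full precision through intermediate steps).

57.427

Write 84 = (1 − δ)μ, so δ = 1 − 84/255.205 = 0.6708528…
Then the exponent is δ²μ/2 = (μ − 84)²/(2μ) = 57.426681.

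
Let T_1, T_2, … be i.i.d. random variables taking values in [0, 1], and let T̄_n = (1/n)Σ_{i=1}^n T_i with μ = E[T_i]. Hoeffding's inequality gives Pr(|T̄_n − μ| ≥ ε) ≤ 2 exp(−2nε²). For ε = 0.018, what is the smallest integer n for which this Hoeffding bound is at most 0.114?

4421

Require 2·exp(−2nε²) ≤ 0.114, i.e. 2nε² ≥ ln(2/0.114) = 2.864704.
So n ≥ 2.864704 / (2·0.018²) = 4420.840.
The smallest integer n is 4421.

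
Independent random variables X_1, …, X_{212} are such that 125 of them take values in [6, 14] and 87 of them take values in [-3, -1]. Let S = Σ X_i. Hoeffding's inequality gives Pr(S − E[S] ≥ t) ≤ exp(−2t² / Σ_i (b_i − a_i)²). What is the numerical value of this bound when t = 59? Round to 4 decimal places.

Σ(b_i − a_i)² = 125·8² + 87·2² = 8348.
Exponent = 2·59² / 8348 = 0.83397.
Bound = exp(−0.83397) = 0.43432.

0.4343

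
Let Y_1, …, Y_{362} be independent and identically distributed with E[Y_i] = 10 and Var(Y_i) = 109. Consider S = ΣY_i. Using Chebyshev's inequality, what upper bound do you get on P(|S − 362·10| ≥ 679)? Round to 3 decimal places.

Var(S) = n·Var(Y_i) = 362·109 = 39458.
Chebyshev: P(|S − 362·10| ≥ 679) ≤ Var(S)/679² = 39458/461041 = 0.0856.

0.086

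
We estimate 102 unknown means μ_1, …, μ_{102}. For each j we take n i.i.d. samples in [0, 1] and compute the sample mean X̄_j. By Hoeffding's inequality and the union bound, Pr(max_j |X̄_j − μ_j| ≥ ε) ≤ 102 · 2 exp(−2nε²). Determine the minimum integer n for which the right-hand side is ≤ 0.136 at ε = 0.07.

Need 2·102·exp(−2nε²) ≤ 0.136, i.e. exp(−2nε²) ≤ 0.136/204.
So 2nε² ≥ ln(204/0.136) = 7.313220.
Hence n ≥ 7.313220/(2·0.07²) = 746.247.
The smallest integer n is 747.

747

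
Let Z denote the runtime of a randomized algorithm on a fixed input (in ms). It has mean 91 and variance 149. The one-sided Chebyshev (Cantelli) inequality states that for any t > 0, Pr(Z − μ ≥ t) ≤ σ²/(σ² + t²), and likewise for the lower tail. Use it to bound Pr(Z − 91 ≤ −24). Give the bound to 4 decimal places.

Here σ² = 149 and t = 24, so σ² + t² = 725.
Cantelli's bound: 149/725 = 0.2055.

0.2055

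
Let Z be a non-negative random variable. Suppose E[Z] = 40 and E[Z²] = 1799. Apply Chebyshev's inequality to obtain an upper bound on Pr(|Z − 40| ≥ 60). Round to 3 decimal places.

Var(Z) = E[Z²] − (E[Z])² = 1799 − 1600 = 199.
Chebyshev's inequality: Pr(|Z − μ| ≥ t) ≤ Var(Z)/t² = 199/3600 = 0.0553.

0.055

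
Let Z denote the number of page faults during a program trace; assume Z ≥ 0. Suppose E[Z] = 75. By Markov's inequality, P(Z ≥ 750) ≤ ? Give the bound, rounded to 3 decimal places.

Markov's inequality: for a non-negative random variable, P(Z ≥ a) ≤ E[Z]/a.
Here E[Z] = 75 and a = 750, so the bound is 75/750 = 0.1000.

0.100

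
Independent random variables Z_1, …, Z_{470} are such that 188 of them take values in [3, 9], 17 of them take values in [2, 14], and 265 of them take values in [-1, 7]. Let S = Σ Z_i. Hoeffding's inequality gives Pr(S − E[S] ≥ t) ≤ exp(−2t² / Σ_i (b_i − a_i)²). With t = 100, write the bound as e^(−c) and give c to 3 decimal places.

0.764

Σ(b_i − a_i)² = 188·6² + 17·12² + 265·8² = 26176.
c = 2t² / 26176 = 2·100² / 26176 = 0.7641.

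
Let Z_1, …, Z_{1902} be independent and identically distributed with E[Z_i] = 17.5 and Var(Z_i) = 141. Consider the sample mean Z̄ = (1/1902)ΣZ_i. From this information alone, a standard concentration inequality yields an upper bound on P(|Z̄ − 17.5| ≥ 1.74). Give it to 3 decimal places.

0.024

With mean and variance of each term known, Chebyshev's inequality bounds the deviation of the sum (or sample mean).
Var(Z̄) = Var(Z_i)/n = 141/1902 = 0.074132.
Chebyshev: P(|Z̄ − 17.5| ≥ 1.74) ≤ Var(Z̄)/(1.74)² = 141/(1902·1.74²) = 0.0245.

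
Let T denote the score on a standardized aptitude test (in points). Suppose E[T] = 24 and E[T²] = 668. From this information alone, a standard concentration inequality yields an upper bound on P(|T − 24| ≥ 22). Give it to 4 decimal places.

0.1901

The first two moments determine the variance, so Chebyshev's inequality is the sharpest standard bound available.
Var(T) = E[T²] − (E[T])² = 668 − 576 = 92.
Chebyshev's inequality: P(|T − μ| ≥ t) ≤ Var(T)/t² = 92/484 = 0.1901.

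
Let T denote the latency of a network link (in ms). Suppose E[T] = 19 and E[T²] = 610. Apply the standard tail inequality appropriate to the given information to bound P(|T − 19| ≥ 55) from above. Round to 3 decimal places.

0.082

The first two moments determine the variance, so Chebyshev's inequality is the sharpest standard bound available.
Var(T) = E[T²] − (E[T])² = 610 − 361 = 249.
Chebyshev's inequality: P(|T − μ| ≥ t) ≤ Var(T)/t² = 249/3025 = 0.0823.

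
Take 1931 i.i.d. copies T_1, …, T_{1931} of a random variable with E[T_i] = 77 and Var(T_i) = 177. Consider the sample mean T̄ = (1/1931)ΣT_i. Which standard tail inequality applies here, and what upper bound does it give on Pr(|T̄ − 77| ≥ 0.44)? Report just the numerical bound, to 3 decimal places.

0.473

With mean and variance of each term known, Chebyshev's inequality bounds the deviation of the sum (or sample mean).
Var(T̄) = Var(T_i)/n = 177/1931 = 0.091662.
Chebyshev: Pr(|T̄ − 77| ≥ 0.44) ≤ Var(T̄)/(0.44)² = 177/(1931·0.44²) = 0.4735.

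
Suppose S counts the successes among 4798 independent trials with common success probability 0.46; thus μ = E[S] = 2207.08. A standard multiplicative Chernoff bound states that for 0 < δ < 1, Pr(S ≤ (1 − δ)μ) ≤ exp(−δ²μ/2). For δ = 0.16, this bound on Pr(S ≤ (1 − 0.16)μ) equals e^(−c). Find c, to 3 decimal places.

28.251

c = δ²μ/2 = 0.16²·2207.08/2 = 28.2506.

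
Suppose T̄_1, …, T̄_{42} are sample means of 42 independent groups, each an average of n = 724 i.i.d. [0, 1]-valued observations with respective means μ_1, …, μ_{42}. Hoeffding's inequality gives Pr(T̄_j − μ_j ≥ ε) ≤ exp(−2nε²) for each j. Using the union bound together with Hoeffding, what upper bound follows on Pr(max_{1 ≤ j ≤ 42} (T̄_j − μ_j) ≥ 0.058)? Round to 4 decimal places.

Per-experiment Hoeffding bound: exp(−2·724·0.058²) = exp(−4.87107) = 0.0076651.
Union bound over 42 events: 42·0.0076651 = 0.32194.

0.3219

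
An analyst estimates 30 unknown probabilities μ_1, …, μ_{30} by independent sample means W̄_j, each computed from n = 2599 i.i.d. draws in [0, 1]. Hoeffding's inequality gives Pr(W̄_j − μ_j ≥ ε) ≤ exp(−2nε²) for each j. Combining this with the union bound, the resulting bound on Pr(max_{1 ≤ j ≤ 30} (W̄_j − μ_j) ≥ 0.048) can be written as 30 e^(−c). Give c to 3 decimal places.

11.976

Union bound over the 30 events: Pr(max_{1 ≤ j ≤ 30} (W̄_j − μ_j) ≥ 0.048) ≤ 30·exp(−2nε²) = 30 exp(−2·2599·0.048²).
So c = 2·2599·0.048² = 11.9762.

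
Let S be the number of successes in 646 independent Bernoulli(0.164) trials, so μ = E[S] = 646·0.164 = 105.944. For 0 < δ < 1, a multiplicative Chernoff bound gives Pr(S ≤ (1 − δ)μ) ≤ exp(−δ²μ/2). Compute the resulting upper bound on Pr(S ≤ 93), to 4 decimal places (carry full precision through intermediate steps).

0.4535

Write 93 = (1 − δ)μ, so δ = 1 − 93/105.944 = 0.1221778…
Then the exponent is δ²μ/2 = (μ − 93)²/(2μ) = 0.790734.
Bound = exp(−0.790734) = 0.45351.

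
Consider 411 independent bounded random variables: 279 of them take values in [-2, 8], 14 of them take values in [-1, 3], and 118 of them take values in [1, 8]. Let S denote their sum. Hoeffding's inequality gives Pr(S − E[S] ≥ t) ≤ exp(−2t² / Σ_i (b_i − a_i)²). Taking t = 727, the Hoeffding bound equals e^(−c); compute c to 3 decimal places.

Σ(b_i − a_i)² = 279·10² + 14·4² + 118·7² = 33906.
c = 2t² / 33906 = 2·727² / 33906 = 31.1761.

31.176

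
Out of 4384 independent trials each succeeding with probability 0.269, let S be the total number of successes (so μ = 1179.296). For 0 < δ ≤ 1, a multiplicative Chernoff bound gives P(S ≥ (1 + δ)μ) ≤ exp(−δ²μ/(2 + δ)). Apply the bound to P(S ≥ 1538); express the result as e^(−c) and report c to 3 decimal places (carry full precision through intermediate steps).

47.352

Write 1538 = (1 + δ)μ, so δ = 1538/1179.296 − 1 = 0.3041679…
Then the exponent is δ²μ/(2 + δ) = (1538 − μ)² / (μ·(2 + δ)) = 47.351691.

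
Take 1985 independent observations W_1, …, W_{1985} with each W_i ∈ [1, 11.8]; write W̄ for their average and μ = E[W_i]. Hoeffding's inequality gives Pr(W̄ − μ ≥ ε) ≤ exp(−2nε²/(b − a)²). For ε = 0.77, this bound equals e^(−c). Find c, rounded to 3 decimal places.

20.180

c = 2nε²/(b − a)² = 2·1985·0.77² / 10.8² = 20.1802.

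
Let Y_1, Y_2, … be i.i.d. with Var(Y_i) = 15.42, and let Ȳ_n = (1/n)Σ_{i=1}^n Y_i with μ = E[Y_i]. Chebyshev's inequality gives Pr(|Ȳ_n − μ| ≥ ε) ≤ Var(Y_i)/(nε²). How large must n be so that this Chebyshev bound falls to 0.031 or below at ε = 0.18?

15353

Require 15.42/(n·0.18²) ≤ 0.031, i.e. n ≥ 15.42/(0.031·0.18²) = 15352.449.
The smallest integer n is 15353.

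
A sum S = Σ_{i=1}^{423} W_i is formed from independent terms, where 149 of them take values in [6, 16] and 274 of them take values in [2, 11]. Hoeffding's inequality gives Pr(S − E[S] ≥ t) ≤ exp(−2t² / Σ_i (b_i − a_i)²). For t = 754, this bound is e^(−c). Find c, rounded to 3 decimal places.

30.653

Σ(b_i − a_i)² = 149·10² + 274·9² = 37094.
c = 2t² / 37094 = 2·754² / 37094 = 30.6527.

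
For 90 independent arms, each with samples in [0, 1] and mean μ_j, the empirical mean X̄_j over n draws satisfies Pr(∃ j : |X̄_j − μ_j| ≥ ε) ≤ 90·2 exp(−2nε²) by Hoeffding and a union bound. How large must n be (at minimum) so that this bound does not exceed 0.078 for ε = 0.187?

111

Need 2·90·exp(−2nε²) ≤ 0.078, i.e. exp(−2nε²) ≤ 0.078/180.
So 2nε² ≥ ln(180/0.078) = 7.744003.
Hence n ≥ 7.744003/(2·0.187²) = 110.727.
The smallest integer n is 111.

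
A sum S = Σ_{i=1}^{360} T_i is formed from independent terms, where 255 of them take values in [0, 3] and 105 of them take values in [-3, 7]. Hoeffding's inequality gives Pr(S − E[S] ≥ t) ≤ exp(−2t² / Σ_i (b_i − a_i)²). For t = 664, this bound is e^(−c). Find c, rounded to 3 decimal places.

Σ(b_i − a_i)² = 255·3² + 105·10² = 12795.
c = 2t² / 12795 = 2·664² / 12795 = 68.9169.

68.917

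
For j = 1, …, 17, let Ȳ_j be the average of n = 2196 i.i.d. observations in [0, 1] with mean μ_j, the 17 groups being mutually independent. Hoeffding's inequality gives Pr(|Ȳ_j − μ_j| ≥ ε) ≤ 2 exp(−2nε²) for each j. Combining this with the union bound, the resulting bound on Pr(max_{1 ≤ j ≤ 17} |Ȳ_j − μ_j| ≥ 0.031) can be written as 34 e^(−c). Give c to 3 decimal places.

4.221

Union bound over the 17 events: Pr(max_{1 ≤ j ≤ 17} |Ȳ_j − μ_j| ≥ 0.031) ≤ 17·2·exp(−2nε²) = 34 exp(−2·2196·0.031²).
So c = 2·2196·0.031² = 4.2207.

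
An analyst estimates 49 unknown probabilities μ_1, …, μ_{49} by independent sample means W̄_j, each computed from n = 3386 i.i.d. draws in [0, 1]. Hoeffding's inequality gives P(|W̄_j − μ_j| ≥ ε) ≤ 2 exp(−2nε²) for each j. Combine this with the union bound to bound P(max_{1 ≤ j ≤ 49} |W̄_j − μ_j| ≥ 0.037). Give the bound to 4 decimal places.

0.0092

Per-experiment Hoeffding bound: 2·exp(−2·3386·0.037²) = 2·exp(−9.27087) = 0.00018825.
Union bound over 49 events: 49·0.00018825 = 0.00922.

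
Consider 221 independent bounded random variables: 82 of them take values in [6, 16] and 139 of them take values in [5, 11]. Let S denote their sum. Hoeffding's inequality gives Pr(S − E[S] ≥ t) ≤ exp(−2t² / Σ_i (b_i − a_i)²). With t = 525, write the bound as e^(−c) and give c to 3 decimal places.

41.749

Σ(b_i − a_i)² = 82·10² + 139·6² = 13204.
c = 2t² / 13204 = 2·525² / 13204 = 41.7487.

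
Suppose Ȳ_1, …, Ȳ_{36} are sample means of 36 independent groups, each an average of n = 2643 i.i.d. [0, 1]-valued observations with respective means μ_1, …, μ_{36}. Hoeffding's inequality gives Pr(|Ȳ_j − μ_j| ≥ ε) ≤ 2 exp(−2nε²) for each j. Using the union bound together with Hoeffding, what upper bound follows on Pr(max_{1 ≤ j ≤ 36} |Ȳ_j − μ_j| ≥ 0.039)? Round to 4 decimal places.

Per-experiment Hoeffding bound: 2·exp(−2·2643·0.039²) = 2·exp(−8.04001) = 0.00064461.
Union bound over 36 events: 36·0.00064461 = 0.02321.

0.0232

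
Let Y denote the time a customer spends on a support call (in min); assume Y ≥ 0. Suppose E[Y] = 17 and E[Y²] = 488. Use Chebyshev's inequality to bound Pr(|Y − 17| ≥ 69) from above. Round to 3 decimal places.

Var(Y) = E[Y²] − (E[Y])² = 488 − 289 = 199.
Chebyshev's inequality: Pr(|Y − μ| ≥ t) ≤ Var(Y)/t² = 199/4761 = 0.0418.

0.042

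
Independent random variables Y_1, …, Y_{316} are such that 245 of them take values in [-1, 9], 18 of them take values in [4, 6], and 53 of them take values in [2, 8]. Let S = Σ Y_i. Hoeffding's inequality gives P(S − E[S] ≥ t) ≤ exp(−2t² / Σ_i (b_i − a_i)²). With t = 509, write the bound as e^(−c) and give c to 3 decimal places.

19.568

Σ(b_i − a_i)² = 245·10² + 18·2² + 53·6² = 26480.
c = 2t² / 26480 = 2·509² / 26480 = 19.5681.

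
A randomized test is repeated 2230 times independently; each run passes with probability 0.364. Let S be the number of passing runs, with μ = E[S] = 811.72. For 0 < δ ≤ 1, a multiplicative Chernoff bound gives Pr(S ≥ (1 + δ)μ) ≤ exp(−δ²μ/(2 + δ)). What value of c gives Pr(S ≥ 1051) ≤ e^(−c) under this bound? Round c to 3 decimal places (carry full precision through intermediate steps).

Write 1051 = (1 + δ)μ, so δ = 1051/811.72 − 1 = 0.2947815…
Then the exponent is δ²μ/(2 + δ) = (1051 − μ)² / (μ·(2 + δ)) = 30.737265.

30.737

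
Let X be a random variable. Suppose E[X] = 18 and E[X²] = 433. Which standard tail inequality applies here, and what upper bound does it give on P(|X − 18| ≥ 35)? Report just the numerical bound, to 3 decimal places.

The first two moments determine the variance, so Chebyshev's inequality is the sharpest standard bound available.
Var(X) = E[X²] − (E[X])² = 433 − 324 = 109.
Chebyshev's inequality: P(|X − μ| ≥ t) ≤ Var(X)/t² = 109/1225 = 0.0890.

0.089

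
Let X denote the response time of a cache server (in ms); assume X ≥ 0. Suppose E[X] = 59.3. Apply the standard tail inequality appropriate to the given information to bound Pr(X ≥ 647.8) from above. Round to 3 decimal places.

Only the mean of a non-negative variable is known, so Markov's inequality is the applicable tail bound.
Markov's inequality: for a non-negative random variable, Pr(X ≥ a) ≤ E[X]/a.
Here E[X] = 59.3 and a = 647.8, so the bound is 59.3/647.8 = 0.0915.

0.092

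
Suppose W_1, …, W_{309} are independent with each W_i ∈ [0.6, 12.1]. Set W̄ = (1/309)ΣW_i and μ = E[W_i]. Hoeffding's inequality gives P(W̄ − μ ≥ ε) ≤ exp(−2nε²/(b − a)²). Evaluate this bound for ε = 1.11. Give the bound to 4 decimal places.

0.0032

Exponent: 2nε²/(b − a)² = 2·309·1.11² / 11.5² = 5.75756.
Bound = exp(−5.75756) = 0.00316.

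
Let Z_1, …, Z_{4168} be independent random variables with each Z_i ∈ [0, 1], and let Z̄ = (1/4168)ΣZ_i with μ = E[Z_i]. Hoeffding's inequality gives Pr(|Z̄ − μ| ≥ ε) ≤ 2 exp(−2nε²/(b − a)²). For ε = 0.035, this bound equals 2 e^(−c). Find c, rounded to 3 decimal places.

10.212

c = 2nε²/(b − a)² = 2·4168·0.035² / 1² = 10.2116.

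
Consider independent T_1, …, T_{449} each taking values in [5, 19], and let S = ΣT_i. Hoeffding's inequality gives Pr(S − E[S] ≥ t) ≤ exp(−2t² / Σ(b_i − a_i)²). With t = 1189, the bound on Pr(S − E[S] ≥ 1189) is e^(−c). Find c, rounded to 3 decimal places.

32.129

Σ(b_i − a_i)² = 449·(14)² = 88004.
c = 2t²/88004 = 2·1189²/88004 = 32.1286.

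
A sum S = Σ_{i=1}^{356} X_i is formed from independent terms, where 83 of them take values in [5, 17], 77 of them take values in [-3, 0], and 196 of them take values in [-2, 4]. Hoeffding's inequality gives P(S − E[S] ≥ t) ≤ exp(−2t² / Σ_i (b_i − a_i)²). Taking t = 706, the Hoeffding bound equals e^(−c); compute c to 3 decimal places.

50.600

Σ(b_i − a_i)² = 83·12² + 77·3² + 196·6² = 19701.
c = 2t² / 19701 = 2·706² / 19701 = 50.6001.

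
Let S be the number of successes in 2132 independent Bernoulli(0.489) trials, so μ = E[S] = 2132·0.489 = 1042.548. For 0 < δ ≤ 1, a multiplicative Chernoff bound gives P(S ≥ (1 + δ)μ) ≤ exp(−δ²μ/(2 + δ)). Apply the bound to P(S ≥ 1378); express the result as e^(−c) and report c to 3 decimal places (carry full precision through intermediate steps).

46.489

Write 1378 = (1 + δ)μ, so δ = 1378/1042.548 − 1 = 0.3217617…
Then the exponent is δ²μ/(2 + δ) = (1378 − μ)² / (μ·(2 + δ)) = 46.488665.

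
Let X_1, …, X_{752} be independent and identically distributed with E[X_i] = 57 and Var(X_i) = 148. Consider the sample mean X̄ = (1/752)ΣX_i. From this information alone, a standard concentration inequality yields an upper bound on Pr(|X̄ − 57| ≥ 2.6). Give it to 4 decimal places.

0.0291

With mean and variance of each term known, Chebyshev's inequality bounds the deviation of the sum (or sample mean).
Var(X̄) = Var(X_i)/n = 148/752 = 0.19681.
Chebyshev: Pr(|X̄ − 57| ≥ 2.6) ≤ Var(X̄)/(2.6)² = 148/(752·2.6²) = 0.0291.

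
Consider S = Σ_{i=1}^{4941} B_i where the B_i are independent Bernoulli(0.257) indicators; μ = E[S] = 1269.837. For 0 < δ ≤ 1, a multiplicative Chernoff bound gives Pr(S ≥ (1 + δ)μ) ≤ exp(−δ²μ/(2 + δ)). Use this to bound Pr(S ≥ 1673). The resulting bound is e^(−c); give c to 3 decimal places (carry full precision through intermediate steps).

Write 1673 = (1 + δ)μ, so δ = 1673/1269.837 − 1 = 0.3174919…
Then the exponent is δ²μ/(2 + δ) = (1673 − μ)² / (μ·(2 + δ)) = 55.232554.

55.233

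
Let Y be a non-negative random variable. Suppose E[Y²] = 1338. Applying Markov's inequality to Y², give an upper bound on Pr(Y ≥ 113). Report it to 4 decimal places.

Since Y ≥ 0, the event {Y ≥ 113} is the same as {Y² ≥ 12769}.
Markov's inequality applied to Y² gives Pr(Y² ≥ 12769) ≤ E[Y²]/12769 = 1338/12769 = 0.1048.

0.1048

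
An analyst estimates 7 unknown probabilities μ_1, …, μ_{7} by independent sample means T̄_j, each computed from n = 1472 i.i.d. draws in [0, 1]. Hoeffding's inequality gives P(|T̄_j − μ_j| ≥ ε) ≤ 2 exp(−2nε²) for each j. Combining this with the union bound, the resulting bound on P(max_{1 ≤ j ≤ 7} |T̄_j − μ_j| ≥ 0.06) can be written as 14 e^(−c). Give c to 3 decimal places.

10.598

Union bound over the 7 events: P(max_{1 ≤ j ≤ 7} |T̄_j − μ_j| ≥ 0.06) ≤ 7·2·exp(−2nε²) = 14 exp(−2·1472·0.06²).
So c = 2·1472·0.06² = 10.5984.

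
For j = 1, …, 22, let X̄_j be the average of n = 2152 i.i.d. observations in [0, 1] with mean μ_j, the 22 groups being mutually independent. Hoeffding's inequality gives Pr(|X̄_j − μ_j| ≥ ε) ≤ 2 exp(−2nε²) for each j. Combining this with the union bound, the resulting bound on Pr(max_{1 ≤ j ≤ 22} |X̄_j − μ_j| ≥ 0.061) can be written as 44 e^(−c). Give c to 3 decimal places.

Union bound over the 22 events: Pr(max_{1 ≤ j ≤ 22} |X̄_j − μ_j| ≥ 0.061) ≤ 22·2·exp(−2nε²) = 44 exp(−2·2152·0.061²).
So c = 2·2152·0.061² = 16.0152.

16.015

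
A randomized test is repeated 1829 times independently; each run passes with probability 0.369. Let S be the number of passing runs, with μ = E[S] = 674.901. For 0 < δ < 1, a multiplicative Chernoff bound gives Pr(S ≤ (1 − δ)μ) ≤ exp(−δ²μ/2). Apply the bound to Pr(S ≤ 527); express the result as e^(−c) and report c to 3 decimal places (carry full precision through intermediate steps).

Write 527 = (1 − δ)μ, so δ = 1 − 527/674.901 = 0.2191447…
Then the exponent is δ²μ/2 = (μ − 527)²/(2μ) = 16.205863.

16.206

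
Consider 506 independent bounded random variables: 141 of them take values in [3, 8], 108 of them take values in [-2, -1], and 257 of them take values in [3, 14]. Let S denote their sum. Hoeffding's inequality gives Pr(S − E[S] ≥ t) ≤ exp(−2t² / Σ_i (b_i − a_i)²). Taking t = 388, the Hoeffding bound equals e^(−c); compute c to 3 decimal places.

8.669

Σ(b_i − a_i)² = 141·5² + 108·1² + 257·11² = 34730.
c = 2t² / 34730 = 2·388² / 34730 = 8.6694.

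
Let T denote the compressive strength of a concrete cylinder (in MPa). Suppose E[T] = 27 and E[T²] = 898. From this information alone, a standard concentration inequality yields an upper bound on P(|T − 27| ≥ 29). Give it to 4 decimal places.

The first two moments determine the variance, so Chebyshev's inequality is the sharpest standard bound available.
Var(T) = E[T²] − (E[T])² = 898 − 729 = 169.
Chebyshev's inequality: P(|T − μ| ≥ t) ≤ Var(T)/t² = 169/841 = 0.2010.

0.2010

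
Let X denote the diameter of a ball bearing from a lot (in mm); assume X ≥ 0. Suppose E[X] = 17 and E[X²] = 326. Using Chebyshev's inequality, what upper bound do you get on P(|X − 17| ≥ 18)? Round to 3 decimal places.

0.114

Var(X) = E[X²] − (E[X])² = 326 − 289 = 37.
Chebyshev's inequality: P(|X − μ| ≥ t) ≤ Var(X)/t² = 37/324 = 0.1142.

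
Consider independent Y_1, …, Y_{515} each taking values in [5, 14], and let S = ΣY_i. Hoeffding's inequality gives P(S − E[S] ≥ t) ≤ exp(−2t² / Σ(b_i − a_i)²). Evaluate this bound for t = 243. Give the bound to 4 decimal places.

Σ(b_i − a_i)² = 515·(9)² = 41715.
Exponent = 2·243²/41715 = 2.8311.
Bound = exp(−2.8311) = 0.05895.

0.0589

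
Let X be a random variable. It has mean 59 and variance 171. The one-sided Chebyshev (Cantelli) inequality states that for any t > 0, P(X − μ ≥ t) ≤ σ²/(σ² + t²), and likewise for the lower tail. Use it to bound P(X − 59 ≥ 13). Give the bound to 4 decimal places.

Here σ² = 171 and t = 13, so σ² + t² = 340.
Cantelli's bound: 171/340 = 0.5029.

0.5029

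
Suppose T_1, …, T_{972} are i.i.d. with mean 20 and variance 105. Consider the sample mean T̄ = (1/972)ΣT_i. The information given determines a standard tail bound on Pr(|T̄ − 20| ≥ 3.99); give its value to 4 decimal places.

With mean and variance of each term known, Chebyshev's inequality bounds the deviation of the sum (or sample mean).
Var(T̄) = Var(T_i)/n = 105/972 = 0.10802.
Chebyshev: Pr(|T̄ − 20| ≥ 3.99) ≤ Var(T̄)/(3.99)² = 105/(972·3.99²) = 0.0068.

0.0068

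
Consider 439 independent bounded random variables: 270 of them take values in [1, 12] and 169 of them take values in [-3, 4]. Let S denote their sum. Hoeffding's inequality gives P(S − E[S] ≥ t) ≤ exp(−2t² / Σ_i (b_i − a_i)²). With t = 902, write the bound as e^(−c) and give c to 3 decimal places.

Σ(b_i − a_i)² = 270·11² + 169·7² = 40951.
c = 2t² / 40951 = 2·902² / 40951 = 39.7355.

39.735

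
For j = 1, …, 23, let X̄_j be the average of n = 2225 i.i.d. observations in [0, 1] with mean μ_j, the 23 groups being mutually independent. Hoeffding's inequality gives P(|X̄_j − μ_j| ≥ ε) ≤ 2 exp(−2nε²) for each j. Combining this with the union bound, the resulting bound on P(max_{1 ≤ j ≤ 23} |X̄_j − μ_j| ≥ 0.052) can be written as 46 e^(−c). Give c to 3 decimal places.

Union bound over the 23 events: P(max_{1 ≤ j ≤ 23} |X̄_j − μ_j| ≥ 0.052) ≤ 23·2·exp(−2nε²) = 46 exp(−2·2225·0.052²).
So c = 2·2225·0.052² = 12.0328.

12.033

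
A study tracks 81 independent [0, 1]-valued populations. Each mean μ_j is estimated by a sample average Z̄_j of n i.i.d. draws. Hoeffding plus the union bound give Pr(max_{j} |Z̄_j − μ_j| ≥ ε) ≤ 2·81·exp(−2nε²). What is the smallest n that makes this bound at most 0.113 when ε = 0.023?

6870

Need 2·81·exp(−2nε²) ≤ 0.113, i.e. exp(−2nε²) ≤ 0.113/162.
So 2nε² ≥ ln(162/0.113) = 7.267964.
Hence n ≥ 7.267964/(2·0.023²) = 6869.531.
The smallest integer n is 6870.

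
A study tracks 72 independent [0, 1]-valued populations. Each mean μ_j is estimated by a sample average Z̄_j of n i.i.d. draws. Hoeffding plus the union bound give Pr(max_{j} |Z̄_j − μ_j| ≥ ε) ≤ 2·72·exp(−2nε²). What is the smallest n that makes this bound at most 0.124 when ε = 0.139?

Need 2·72·exp(−2nε²) ≤ 0.124, i.e. exp(−2nε²) ≤ 0.124/144.
So 2nε² ≥ ln(144/0.124) = 7.057287.
Hence n ≥ 7.057287/(2·0.139²) = 182.633.
The smallest integer n is 183.

183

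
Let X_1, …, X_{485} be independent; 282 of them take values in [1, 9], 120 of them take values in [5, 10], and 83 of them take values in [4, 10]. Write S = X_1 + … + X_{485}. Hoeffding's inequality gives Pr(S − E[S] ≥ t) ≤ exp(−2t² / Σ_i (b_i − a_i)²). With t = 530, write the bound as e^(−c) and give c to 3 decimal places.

23.373

Σ(b_i − a_i)² = 282·8² + 120·5² + 83·6² = 24036.
c = 2t² / 24036 = 2·530² / 24036 = 23.3733.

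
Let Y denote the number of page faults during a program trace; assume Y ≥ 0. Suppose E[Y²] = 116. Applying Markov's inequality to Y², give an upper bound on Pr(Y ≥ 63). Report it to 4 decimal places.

0.0292

Since Y ≥ 0, the event {Y ≥ 63} is the same as {Y² ≥ 3969}.
Markov's inequality applied to Y² gives Pr(Y² ≥ 3969) ≤ E[Y²]/3969 = 116/3969 = 0.0292.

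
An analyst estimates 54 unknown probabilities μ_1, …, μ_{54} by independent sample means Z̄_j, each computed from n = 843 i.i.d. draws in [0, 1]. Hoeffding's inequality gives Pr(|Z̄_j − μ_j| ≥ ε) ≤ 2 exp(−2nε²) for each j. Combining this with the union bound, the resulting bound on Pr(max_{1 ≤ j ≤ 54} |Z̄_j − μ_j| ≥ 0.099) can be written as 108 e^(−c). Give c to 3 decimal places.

16.524

Union bound over the 54 events: Pr(max_{1 ≤ j ≤ 54} |Z̄_j − μ_j| ≥ 0.099) ≤ 54·2·exp(−2nε²) = 108 exp(−2·843·0.099²).
So c = 2·843·0.099² = 16.5245.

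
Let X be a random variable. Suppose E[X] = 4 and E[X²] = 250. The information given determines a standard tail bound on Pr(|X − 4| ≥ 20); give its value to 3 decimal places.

The first two moments determine the variance, so Chebyshev's inequality is the sharpest standard bound available.
Var(X) = E[X²] − (E[X])² = 250 − 16 = 234.
Chebyshev's inequality: Pr(|X − μ| ≥ t) ≤ Var(X)/t² = 234/400 = 0.5850.

0.585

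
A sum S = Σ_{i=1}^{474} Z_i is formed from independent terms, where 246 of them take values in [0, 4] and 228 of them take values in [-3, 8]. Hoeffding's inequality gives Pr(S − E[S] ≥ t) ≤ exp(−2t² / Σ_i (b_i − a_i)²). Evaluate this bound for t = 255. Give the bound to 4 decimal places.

Σ(b_i − a_i)² = 246·4² + 228·11² = 31524.
Exponent = 2·255² / 31524 = 4.12543.
Bound = exp(−4.12543) = 0.01616.

0.0162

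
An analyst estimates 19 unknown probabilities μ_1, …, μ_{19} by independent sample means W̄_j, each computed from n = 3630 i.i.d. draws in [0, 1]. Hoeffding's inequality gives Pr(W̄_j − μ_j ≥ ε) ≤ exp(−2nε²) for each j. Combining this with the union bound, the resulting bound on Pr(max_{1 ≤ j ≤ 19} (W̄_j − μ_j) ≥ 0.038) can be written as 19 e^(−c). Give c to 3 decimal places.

Union bound over the 19 events: Pr(max_{1 ≤ j ≤ 19} (W̄_j − μ_j) ≥ 0.038) ≤ 19·exp(−2nε²) = 19 exp(−2·3630·0.038²).
So c = 2·3630·0.038² = 10.4834.

10.483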